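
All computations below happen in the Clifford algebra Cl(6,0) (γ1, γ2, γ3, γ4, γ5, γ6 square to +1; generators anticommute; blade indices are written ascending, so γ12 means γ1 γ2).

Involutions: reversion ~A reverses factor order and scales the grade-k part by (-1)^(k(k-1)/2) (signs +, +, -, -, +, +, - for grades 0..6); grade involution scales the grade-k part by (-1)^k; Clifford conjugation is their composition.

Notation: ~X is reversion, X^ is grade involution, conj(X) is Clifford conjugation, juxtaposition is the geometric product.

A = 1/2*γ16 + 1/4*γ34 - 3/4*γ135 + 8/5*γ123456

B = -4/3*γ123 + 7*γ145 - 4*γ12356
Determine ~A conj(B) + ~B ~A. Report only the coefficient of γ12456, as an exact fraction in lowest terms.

first term: 32/5*γ4 + γ25 - 3*γ26 - 21/4*γ34 - 1/3*γ124 - 7/4*γ135 - 2*γ235 - 178/15*γ236 + 169/30*γ456 + γ12456
second term: 32/5*γ4 + γ25 + 3*γ26 - 21/4*γ34 - 1/3*γ124 - 7/4*γ135 + 2*γ235 - 178/15*γ236 + 169/30*γ456 + γ12456
Answer: 2


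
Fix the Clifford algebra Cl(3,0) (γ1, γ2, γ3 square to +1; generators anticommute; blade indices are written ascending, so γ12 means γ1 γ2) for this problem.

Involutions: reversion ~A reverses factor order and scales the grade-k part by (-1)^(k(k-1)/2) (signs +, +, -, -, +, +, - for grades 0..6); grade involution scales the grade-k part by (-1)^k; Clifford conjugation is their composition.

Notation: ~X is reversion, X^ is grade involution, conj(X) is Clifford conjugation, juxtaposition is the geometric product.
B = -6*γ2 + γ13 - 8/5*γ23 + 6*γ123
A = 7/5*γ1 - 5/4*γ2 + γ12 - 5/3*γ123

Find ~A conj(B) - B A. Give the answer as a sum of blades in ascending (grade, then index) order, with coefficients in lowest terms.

first term: -35/2 - 26/3*γ1 - 5/3*γ2 + 13/5*γ3 + 42/5*γ12 - 41/10*γ13 + 37/5*γ23 + 99/100*γ123
second term: 35/2 + 10/3*γ1 - 5/3*γ2 - 47/5*γ3 + 42/5*γ12 - 9/10*γ13 + 47/5*γ23 - 99/100*γ123
Answer: -35 - 12*γ1 + 12*γ3 - 16/5*γ13 - 2*γ23 + 99/50*γ123


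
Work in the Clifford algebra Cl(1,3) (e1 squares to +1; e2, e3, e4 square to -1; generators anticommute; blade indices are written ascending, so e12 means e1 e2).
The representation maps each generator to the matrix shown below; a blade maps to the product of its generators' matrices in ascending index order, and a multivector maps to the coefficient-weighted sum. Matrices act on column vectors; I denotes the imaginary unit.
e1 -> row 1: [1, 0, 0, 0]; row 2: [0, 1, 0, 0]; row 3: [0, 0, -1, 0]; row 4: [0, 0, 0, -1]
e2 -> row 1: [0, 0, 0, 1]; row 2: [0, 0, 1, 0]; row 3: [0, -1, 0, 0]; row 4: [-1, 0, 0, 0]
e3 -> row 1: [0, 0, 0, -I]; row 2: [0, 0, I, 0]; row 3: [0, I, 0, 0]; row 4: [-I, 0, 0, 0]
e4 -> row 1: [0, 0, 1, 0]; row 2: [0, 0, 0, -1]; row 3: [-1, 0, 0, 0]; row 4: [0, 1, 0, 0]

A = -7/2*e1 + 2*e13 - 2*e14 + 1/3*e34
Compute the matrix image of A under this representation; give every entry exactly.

Bivector images (products of the table entries): rho(e13) = rho(e1)rho(e3) = row 1: [0, 0, 0, -I]; row 2: [0, 0, I, 0]; row 3: [0, -I, 0, 0]; row 4: [I, 0, 0, 0]; rho(e14) = rho(e1)rho(e4) = row 1: [0, 0, 1, 0]; row 2: [0, 0, 0, -1]; row 3: [1, 0, 0, 0]; row 4: [0, -1, 0, 0]; rho(e34) = rho(e3)rho(e4) = row 1: [0, -I, 0, 0]; row 2: [-I, 0, 0, 0]; row 3: [0, 0, 0, -I]; row 4: [0, 0, -I, 0].
M = (-7/2)*rho(e1) + (2)*rho(e13) + (-2)*rho(e14) + (1/3)*rho(e34), summed entrywise:
Answer: row 1: [-7/2, -I/3, -2, -2*I]; row 2: [-I/3, -7/2, 2*I, 2]; row 3: [-2, -2*I, 7/2, -I/3]; row 4: [2*I, 2, -I/3, 7/2]


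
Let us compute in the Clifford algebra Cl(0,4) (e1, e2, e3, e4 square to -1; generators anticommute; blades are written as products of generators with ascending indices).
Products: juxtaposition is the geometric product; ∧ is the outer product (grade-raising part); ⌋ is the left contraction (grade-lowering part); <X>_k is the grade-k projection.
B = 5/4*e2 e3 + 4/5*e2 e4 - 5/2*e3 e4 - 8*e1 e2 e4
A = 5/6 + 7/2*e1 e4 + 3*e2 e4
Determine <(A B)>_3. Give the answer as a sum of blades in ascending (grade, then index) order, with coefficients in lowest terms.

step 1: -12/5 + 24*e1 - 28*e2 + 14/5*e1 e2 - 35/4*e1 e3 - 155/24*e2 e3 + 2/3*e2 e4 - 35/6*e3 e4 - 20/3*e1 e2 e4 + 35/8*e1 e2 e3 e4
step 2: -20/3*e1 e2 e4
Answer: -20/3*e1 e2 e4


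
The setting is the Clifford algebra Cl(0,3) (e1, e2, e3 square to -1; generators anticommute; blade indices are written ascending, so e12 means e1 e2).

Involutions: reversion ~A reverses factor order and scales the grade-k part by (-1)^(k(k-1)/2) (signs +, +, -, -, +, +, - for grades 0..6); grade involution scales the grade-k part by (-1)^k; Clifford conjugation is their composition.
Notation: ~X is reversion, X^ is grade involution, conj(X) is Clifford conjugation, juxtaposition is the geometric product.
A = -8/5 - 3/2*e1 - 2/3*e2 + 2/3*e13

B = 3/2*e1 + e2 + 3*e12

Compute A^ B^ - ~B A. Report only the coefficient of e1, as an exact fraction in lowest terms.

first term: 35/12 + 22/5*e1 - 29/10*e2 - e3 - 53/10*e12 - 2*e23 + 2/3*e123
second term: 35/12 - 22/5*e1 + 29/10*e2 - e3 + 53/10*e12 - 2*e23 - 2/3*e123
Answer: 44/5


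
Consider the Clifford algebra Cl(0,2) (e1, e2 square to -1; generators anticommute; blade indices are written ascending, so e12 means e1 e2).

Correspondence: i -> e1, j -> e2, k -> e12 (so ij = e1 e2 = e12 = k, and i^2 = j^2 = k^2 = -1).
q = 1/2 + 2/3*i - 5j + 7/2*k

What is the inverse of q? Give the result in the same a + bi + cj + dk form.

In blades: q = 1/2 + 2/3*e1 - 5*e2 + 7/2*e12.
With qbar = 1/2 - 2/3*e1 + 5*e2 - 7/2*e12 (scalar fixed, mapped units negated), q qbar = 683/18 (the sum of squared coefficients), so q^-1 = qbar / (683/18) = 9/683 - 12/683*e1 + 90/683*e2 - 63/683*e12; translating back:
Answer: 9/683 - 12/683*i + 90/683*j - 63/683*k


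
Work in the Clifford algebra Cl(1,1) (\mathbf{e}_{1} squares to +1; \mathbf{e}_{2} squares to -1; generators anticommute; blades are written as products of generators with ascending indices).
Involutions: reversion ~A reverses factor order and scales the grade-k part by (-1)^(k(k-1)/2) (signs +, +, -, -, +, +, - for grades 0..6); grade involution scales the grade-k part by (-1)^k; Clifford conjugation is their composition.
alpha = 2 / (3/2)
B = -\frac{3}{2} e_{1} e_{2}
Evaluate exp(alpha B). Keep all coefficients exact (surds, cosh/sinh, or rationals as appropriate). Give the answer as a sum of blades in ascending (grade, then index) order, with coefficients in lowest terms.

B^2 = (-\frac{3}{2})^2*(e_{1} e_{2})^2 = \frac{9}{4}*(+1) = \frac{9}{4} (a basis 2-blade squares to minus the product of its generators' squares).
B^2 = \frac{9}{4} — hyperbolic case — the even/odd split gives cosh and sinh: l = \frac{3}{2}, alpha*l = 2, so exp(alpha B) = cosh(2) + (sinh(2)/(\frac{3}{2}))*B = \cosh{\left(2 \right)} + (\frac{2 \sinh{\left(2 \right)}}{3})*B.
Answer: \cosh{\left(2 \right)} - \sinh{\left(2 \right)} e_{1} e_{2}


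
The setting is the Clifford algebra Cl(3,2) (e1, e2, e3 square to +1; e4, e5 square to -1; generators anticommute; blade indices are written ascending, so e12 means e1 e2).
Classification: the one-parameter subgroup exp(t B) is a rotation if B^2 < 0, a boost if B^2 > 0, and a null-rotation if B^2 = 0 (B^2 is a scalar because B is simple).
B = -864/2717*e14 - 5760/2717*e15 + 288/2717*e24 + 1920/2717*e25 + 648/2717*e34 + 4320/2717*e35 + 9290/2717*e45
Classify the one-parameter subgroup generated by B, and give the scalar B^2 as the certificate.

B^2 term by term: the squares give (-864/2717)^2*(e14)^2 + (-5760/2717)^2*(e15)^2 + (288/2717)^2*(e24)^2 + (1920/2717)^2*(e25)^2 + (648/2717)^2*(e34)^2 + (4320/2717)^2*(e35)^2 + (9290/2717)^2*(e45)^2 = 746496/7382089*(+1) + 33177600/7382089*(+1) + 82944/7382089*(+1) + 3686400/7382089*(+1) + 419904/7382089*(+1) + 18662400/7382089*(+1) + 86304100/7382089*(-1) = -4 (each basis 2-blade squares to minus the product of its generators' squares); cross terms between blades sharing an index anticommute and cancel; the commuting (index-disjoint) pairs give grade-4 terms 2*c*c'*(blade product), which cancel blade by blade — e1245: 3317760/7382089 - 3317760/7382089 = 0; e1345: 7464960/7382089 - 7464960/7382089 = 0; e2345: -2488320/7382089 + 2488320/7382089 = 0 — confirming B is simple. So B^2 = -4.
Answer: rotation, certificate B^2 = -4. No conjugation can change B^2 = -4; the sign gives the class.


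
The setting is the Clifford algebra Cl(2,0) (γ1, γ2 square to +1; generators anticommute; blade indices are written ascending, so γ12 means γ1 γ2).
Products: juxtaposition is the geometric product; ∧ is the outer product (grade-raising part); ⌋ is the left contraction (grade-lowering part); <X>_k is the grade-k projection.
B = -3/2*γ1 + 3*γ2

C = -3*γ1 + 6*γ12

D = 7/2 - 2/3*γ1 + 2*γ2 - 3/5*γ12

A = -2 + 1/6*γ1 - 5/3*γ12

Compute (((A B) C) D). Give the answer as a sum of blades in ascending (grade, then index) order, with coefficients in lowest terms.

step 1: -1/4 - 2*γ1 - 17/2*γ2 + 1/2*γ12
step 2: 3 + 207/4*γ1 - 21/2*γ2 - 27*γ12
step 3: -306/5 + 4753/40*γ1 - 399/5*γ2 + 1/5*γ12
Answer: -306/5 + 4753/40*γ1 - 399/5*γ2 + 1/5*γ12


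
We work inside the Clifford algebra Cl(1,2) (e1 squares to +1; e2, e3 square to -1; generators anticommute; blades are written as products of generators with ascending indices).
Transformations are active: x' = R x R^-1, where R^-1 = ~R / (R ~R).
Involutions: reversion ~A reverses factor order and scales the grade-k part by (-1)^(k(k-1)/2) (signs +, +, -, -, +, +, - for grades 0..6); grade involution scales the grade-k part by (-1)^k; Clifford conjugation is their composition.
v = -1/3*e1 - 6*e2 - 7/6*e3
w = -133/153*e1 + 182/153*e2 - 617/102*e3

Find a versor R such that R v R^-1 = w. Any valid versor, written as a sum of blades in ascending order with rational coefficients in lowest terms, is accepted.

Sketch: the shared square -149/4 makes R = v + w = -184/153*e1 - 736/153*e2 - 368/51*e3 the natural versor; its sandwich fixes that direction, negates (v - w)/2, and sends v to w.
Answer: -184/153*e1 - 736/153*e2 - 368/51*e3


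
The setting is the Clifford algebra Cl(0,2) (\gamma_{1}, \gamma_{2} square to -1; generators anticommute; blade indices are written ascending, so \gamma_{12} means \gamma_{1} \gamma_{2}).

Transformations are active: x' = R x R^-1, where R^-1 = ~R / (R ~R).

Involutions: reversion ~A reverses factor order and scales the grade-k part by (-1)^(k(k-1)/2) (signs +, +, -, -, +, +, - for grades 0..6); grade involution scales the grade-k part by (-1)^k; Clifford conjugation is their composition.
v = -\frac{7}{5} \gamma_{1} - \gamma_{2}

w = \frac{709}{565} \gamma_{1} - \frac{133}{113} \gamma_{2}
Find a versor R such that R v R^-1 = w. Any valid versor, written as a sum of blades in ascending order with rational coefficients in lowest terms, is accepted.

Equal squares first: v^2 = w^2 = -\frac{74}{25}. Then v + w = -\frac{82}{565} \gamma_{1} - \frac{246}{113} \gamma_{2} is a versor taking v to w, provided it is invertible.
Answer: -\frac{82}{565} \gamma_{1} - \frac{246}{113} \gamma_{2}


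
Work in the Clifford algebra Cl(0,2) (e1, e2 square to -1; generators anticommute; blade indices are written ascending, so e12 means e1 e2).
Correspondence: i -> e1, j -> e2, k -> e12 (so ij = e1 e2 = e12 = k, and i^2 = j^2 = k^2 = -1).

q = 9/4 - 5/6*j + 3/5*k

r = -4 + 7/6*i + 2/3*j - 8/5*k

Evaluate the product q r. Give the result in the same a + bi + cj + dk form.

In blades: q = 9/4 - 5/6*e2 + 3/5*e12, r = -4 + 7/6*e1 + 2/3*e2 - 8/5*e12.
Distribute q over r term by term (generator squares from the signature, products reordered to ascending indices): (9/4)*r = -9 + 21/8*e1 + 3/2*e2 - 18/5*e12; (-5/6*e2)*r = 5/9 + 4/3*e1 + 10/3*e2 + 35/36*e12; (3/5*e12)*r = 24/25 - 2/5*e1 + 7/10*e2 - 12/5*e12.
Sum: -1684/225 + 427/120*e1 + 83/15*e2 - 181/36*e12; translating back through the correspondence:
Answer: -1684/225 + 427/120*i + 83/15*j - 181/36*k


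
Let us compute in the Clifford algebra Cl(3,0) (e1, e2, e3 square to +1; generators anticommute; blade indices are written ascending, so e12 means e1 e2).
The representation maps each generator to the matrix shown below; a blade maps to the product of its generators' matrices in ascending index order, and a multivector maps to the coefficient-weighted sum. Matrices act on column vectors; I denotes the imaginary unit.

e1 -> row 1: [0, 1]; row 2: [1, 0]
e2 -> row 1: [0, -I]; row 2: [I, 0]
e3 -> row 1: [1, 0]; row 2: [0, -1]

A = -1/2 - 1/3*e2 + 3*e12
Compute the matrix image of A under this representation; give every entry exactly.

Bivector images (products of the table entries): rho(e12) = rho(e1)rho(e2) = row 1: [I, 0]; row 2: [0, -I].
M = (-1/2)*1 + (-1/3)*rho(e2) + (3)*rho(e12), summed entrywise (1 is the identity matrix):
Answer: row 1: [-1/2 + 3*I, I/3]; row 2: [-I/3, -1/2 - 3*I]


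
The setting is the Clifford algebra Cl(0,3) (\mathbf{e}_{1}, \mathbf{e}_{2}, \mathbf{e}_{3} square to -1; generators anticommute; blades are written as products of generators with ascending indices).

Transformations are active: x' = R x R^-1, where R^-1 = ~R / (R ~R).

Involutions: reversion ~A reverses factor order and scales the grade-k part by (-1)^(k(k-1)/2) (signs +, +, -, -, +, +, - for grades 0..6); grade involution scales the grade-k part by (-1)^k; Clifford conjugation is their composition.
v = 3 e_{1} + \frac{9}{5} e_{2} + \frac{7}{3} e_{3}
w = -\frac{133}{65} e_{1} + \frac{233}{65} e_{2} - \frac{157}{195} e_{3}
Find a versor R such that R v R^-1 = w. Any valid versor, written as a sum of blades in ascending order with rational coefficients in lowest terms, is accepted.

A norm check does it: q(v) = q(w) = -\frac{3979}{225}, hence R = v + w = \frac{62}{65} e_{1} + \frac{70}{13} e_{2} + \frac{298}{195} e_{3} realises the map — parallel part kept, (v - w)/2 negated, v carried to w.
Answer: \frac{62}{65} e_{1} + \frac{70}{13} e_{2} + \frac{298}{195} e_{3}


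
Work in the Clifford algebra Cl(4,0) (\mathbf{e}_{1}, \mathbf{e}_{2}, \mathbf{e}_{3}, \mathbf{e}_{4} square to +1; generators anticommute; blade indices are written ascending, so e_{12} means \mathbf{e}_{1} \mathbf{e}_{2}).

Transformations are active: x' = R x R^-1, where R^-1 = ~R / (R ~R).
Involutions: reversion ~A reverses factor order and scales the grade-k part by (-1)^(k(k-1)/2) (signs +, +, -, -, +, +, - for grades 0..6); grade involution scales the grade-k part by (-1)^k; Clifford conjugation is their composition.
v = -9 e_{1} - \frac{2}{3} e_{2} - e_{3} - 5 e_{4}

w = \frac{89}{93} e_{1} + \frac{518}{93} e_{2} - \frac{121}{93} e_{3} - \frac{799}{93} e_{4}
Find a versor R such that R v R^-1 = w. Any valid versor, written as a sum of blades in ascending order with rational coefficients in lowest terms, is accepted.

Here q(v) = q(w) = \frac{967}{9}; the classical choice R = v + w = -\frac{748}{93} e_{1} + \frac{152}{31} e_{2} - \frac{214}{93} e_{3} - \frac{1264}{93} e_{4} then realises v -> w under the sandwich.
Answer: -\frac{748}{93} e_{1} + \frac{152}{31} e_{2} - \frac{214}{93} e_{3} - \frac{1264}{93} e_{4}


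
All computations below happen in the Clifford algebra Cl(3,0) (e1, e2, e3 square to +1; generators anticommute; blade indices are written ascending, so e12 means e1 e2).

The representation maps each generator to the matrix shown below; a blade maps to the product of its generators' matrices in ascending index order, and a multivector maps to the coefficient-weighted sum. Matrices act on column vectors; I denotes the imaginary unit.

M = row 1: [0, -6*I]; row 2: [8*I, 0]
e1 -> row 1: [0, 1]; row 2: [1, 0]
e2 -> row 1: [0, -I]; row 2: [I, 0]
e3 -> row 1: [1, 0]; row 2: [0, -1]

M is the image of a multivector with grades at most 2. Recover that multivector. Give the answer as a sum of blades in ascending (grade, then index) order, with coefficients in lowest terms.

Method: 1, rho(e1), rho(e2), rho(e3) form a trace-orthogonal basis of the 2x2 complex matrices (tr(X Y) = 2 if X = Y, else 0), so M = m0*1 + m1*rho(e1) + m2*rho(e2) + m3*rho(e3) with m0 = tr(M)/2 = 0, m1 = tr(M rho(e1))/2 = I, m2 = tr(M rho(e2))/2 = 7, m3 = tr(M rho(e3))/2 = 0.
Multiplying table entries, the bivector images are rho(e12) = I*rho(e3), rho(e13) = -I*rho(e2), rho(e23) = I*rho(e1); with real blade coefficients the real parts of m0..m3 are the coefficients of 1, e1, e2, e3 and the imaginary parts give the bivectors (e23: Im m1, e13: -Im m2, e12: Im m3).
Answer: 7*e2 + e23


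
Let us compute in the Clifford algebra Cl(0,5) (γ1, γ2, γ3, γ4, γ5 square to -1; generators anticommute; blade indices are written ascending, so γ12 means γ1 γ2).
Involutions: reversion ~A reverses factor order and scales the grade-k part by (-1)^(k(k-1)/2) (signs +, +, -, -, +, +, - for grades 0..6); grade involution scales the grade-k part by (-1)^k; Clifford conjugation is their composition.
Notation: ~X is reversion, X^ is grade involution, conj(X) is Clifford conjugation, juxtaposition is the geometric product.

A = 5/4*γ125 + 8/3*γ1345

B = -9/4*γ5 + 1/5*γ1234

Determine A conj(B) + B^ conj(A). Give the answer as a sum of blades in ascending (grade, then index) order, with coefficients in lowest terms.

first term: -45/16*γ12 + 8/15*γ25 - 6*γ134 - 1/4*γ345
second term: -45/16*γ12 - 8/15*γ25 + 6*γ134 - 1/4*γ345
Answer: -45/8*γ12 - 1/2*γ345


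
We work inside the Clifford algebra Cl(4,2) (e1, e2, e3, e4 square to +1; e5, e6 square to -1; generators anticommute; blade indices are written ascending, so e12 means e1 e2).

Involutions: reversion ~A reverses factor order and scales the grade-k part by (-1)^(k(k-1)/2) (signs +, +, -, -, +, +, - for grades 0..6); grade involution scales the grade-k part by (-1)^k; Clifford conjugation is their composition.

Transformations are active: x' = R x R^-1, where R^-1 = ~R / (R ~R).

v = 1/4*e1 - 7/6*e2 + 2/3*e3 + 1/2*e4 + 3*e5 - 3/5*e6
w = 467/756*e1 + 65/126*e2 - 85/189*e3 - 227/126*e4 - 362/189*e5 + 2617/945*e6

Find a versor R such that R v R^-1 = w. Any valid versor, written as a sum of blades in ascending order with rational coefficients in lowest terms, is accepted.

R = v + w = 164/189*e1 - 41/63*e2 + 41/189*e3 - 82/63*e4 + 205/189*e5 + 410/189*e6 works: the equal norms (-26071/3600) guarantee its sandwich swaps v into w.
Answer: 164/189*e1 - 41/63*e2 + 41/189*e3 - 82/63*e4 + 205/189*e5 + 410/189*e6


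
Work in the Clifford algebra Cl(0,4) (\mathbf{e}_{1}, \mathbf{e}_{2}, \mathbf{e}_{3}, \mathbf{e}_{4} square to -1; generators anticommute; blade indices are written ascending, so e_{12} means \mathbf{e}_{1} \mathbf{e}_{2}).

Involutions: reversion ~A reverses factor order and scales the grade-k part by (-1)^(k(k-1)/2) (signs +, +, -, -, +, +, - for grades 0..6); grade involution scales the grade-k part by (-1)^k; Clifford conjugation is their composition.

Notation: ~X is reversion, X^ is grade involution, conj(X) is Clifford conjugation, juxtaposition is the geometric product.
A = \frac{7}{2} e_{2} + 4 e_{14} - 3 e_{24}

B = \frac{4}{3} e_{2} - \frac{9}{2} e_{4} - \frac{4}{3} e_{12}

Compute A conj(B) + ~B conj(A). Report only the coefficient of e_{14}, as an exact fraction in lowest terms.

first term: \frac{14}{3} - \frac{40}{3} e_{1} + \frac{27}{2} e_{2} + 4 e_{4} - 4 e_{14} + \frac{125}{12} e_{24} + \frac{16}{3} e_{124}
second term: \frac{14}{3} + \frac{68}{3} e_{1} - \frac{27}{2} e_{2} - 4 e_{4} - 4 e_{14} - \frac{253}{12} e_{24} + \frac{16}{3} e_{124}
Answer: -8


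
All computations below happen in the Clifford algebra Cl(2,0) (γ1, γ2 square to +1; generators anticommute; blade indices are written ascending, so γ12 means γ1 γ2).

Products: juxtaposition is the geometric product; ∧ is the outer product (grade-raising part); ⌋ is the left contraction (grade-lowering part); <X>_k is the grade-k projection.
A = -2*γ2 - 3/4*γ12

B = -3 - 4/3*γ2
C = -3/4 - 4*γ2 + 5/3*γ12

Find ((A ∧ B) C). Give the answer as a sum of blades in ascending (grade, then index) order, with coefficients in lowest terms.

step 1: 6*γ2 + 9/4*γ12
step 2: -111/4 - 19*γ1 - 9/2*γ2 - 27/16*γ12
Answer: -111/4 - 19*γ1 - 9/2*γ2 - 27/16*γ12


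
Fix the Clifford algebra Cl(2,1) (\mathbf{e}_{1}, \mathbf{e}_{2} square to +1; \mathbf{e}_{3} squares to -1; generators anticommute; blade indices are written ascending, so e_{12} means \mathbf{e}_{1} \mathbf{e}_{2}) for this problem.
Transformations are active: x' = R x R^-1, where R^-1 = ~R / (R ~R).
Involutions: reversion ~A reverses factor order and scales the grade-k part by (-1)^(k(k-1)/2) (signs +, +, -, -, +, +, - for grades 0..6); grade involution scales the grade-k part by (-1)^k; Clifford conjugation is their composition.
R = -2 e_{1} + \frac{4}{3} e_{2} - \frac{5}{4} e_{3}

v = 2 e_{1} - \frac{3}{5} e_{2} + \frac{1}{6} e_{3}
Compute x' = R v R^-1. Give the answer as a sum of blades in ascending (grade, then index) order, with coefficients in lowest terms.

~R = -2 e_{1} + \frac{4}{3} e_{2} - \frac{5}{4} e_{3}, and R ~R = \frac{607}{144}, so R^-1 = ~R / (\frac{607}{144}).
R v = -\frac{551}{120} - \frac{22}{15} e_{12} + \frac{13}{6} e_{13} - \frac{19}{36} e_{23}
Answer: \frac{7154}{3035} e_{1} - \frac{1399}{607} e_{2} + \frac{9311}{3642} e_{3}


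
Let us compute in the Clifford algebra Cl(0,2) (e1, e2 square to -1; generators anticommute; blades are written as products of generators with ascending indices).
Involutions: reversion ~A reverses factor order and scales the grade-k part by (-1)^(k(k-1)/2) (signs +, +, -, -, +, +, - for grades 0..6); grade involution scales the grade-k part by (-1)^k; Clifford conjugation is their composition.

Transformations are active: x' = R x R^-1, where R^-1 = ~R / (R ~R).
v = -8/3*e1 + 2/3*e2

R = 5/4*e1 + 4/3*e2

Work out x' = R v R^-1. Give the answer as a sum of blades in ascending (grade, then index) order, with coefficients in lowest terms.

~R = 5/4*e1 + 4/3*e2, and R ~R = -481/144, so R^-1 = ~R / (-481/144).
R v = 22/9 + 79/18*e1 e2
Answer: 1208/1443*e1 - 3778/1443*e2


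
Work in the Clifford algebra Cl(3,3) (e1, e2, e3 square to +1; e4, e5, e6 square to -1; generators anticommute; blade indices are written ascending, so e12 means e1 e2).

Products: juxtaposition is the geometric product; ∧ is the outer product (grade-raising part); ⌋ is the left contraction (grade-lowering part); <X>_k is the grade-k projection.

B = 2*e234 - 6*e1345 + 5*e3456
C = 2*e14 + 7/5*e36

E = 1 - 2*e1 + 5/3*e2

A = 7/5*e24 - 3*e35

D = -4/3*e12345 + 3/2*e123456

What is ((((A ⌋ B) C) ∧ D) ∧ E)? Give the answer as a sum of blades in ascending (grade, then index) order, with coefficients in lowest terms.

step 1: -14/5*e3 - 18*e14 + 15*e46
step 2: -36 - 98/25*e6 + 30*e16 - 21*e34 + 28/5*e134 + 126/5*e1346
step 3: 48*e12345 - 4442/75*e123456
step 4: 48*e12345 - 4442/75*e123456
Answer: 48*e12345 - 4442/75*e123456


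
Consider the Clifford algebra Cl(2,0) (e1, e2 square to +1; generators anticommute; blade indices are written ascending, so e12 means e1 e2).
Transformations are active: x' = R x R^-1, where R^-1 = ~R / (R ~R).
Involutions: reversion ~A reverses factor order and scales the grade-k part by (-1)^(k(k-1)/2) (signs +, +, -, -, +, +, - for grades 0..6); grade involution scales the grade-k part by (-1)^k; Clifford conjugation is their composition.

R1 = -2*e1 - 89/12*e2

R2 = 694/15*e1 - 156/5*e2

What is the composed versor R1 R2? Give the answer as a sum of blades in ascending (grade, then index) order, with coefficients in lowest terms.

Distribute over the terms of R1 (each basis-blade product reordered to ascending indices, repeated generators contracted through their squares):
(-2*e1) R2 = -1388/15 + 312/5*e12
(-89/12*e2) R2 = 1157/5 + 30883/90*e12
Summing the partial products and collecting blades:
Answer: 2083/15 + 36499/90*e12


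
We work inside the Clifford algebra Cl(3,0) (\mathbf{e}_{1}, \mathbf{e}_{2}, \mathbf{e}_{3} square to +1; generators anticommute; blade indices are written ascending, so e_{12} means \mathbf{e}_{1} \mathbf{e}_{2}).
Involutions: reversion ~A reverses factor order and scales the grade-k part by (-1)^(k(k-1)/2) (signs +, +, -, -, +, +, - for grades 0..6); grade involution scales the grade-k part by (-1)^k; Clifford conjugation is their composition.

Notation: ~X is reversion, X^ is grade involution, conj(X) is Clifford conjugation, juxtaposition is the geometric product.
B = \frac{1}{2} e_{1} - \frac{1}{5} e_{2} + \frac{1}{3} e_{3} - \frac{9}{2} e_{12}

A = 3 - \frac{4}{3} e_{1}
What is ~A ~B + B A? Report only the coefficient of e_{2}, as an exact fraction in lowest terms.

first term: -\frac{2}{3} + \frac{3}{2} e_{1} - \frac{33}{5} e_{2} + e_{3} + \frac{413}{30} e_{12} - \frac{4}{9} e_{13}
second term: -\frac{2}{3} + \frac{3}{2} e_{1} - \frac{33}{5} e_{2} + e_{3} - \frac{413}{30} e_{12} + \frac{4}{9} e_{13}
Answer: -\frac{66}{5}


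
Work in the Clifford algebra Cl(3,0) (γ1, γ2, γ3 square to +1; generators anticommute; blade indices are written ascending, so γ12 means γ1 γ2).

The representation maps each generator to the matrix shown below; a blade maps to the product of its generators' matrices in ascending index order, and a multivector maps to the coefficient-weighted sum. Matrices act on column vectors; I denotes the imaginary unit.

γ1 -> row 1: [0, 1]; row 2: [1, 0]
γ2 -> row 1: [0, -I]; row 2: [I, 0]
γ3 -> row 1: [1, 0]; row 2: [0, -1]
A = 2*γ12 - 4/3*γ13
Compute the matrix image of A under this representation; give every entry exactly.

Bivector images (products of the table entries): rho(γ12) = rho(γ1)rho(γ2) = row 1: [I, 0]; row 2: [0, -I]; rho(γ13) = rho(γ1)rho(γ3) = row 1: [0, -1]; row 2: [1, 0].
M = (2)*rho(γ12) + (-4/3)*rho(γ13), summed entrywise:
Answer: row 1: [2*I, 4/3]; row 2: [-4/3, -2*I]


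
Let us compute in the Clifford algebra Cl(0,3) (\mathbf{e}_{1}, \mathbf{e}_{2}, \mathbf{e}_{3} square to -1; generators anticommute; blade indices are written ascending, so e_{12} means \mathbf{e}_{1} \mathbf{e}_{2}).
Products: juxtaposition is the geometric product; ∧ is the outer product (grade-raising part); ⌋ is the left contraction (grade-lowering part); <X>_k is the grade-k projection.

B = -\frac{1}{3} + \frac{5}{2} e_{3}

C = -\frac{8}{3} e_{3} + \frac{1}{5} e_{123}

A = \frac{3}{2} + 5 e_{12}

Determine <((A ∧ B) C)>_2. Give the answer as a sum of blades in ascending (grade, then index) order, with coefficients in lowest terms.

step 1: -\frac{1}{2} + \frac{15}{4} e_{3} - \frac{5}{3} e_{12} + \frac{25}{2} e_{123}
step 2: \frac{25}{2} + \frac{5}{3} e_{3} + \frac{391}{12} e_{12} + \frac{391}{90} e_{123}
step 3: \frac{391}{12} e_{12}
Answer: \frac{391}{12} e_{12}


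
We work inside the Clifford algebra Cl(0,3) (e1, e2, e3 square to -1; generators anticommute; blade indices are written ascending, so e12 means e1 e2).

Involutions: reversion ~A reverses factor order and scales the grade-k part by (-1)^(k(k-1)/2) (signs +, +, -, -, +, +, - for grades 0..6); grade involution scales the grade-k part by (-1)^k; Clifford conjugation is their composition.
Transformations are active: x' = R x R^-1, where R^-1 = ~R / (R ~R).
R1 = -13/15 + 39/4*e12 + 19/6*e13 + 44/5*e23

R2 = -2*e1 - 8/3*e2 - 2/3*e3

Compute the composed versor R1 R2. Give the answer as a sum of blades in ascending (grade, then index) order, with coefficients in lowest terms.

Distribute over the terms of R2 (each basis-blade product reordered to ascending indices, repeated generators contracted through their squares):
R1 (-2*e1) = 26/15*e1 - 39/2*e2 - 19/3*e3 - 88/5*e123
R1 (-8/3*e2) = 26*e1 + 104/45*e2 - 352/15*e3 + 76/9*e123
R1 (-2/3*e3) = 19/9*e1 + 88/15*e2 + 26/45*e3 - 13/2*e123
Summing the partial products and collecting blades:
Answer: 1343/45*e1 - 1019/90*e2 - 263/9*e3 - 1409/90*e123


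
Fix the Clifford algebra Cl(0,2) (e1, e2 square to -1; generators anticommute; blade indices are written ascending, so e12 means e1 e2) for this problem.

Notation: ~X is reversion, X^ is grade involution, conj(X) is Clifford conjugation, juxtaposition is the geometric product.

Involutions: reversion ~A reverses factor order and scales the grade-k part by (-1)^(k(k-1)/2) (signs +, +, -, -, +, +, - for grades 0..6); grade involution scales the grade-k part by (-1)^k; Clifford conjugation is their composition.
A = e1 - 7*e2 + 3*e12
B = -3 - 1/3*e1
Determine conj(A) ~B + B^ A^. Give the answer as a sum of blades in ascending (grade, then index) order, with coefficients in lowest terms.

first term: -1/3 + 3*e1 - 20*e2 + 34/3*e12
second term: 1/3 + 3*e1 - 22*e2 - 20/3*e12
Answer: 6*e1 - 42*e2 + 14/3*e12


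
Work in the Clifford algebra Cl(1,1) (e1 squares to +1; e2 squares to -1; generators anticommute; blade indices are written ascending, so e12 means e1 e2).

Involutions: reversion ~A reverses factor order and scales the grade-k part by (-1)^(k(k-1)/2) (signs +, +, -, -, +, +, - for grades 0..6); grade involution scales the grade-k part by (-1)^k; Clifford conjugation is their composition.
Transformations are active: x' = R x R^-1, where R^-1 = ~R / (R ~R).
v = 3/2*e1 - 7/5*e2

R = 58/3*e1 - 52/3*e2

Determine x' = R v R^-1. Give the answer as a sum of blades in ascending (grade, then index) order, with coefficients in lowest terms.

~R = 58/3*e1 - 52/3*e2, and R ~R = 220/3, so R^-1 = ~R / (220/3).
R v = 71/15 - 16/15*e12
Answer: 1643/1650*e1 - 691/825*e2


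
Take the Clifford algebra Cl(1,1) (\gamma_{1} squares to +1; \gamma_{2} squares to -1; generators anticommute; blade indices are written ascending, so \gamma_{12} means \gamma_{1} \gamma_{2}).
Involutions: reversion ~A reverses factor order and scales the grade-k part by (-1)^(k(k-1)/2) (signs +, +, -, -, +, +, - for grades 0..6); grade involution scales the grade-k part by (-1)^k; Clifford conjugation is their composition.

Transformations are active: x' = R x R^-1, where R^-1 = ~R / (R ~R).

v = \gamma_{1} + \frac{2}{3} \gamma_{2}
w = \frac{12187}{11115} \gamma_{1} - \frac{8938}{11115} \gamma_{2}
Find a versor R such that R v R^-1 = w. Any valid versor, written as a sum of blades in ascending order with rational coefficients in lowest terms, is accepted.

R = v + w = \frac{23302}{11115} \gamma_{1} - \frac{1528}{11115} \gamma_{2} works: the equal norms (\frac{5}{9}) guarantee its sandwich swaps v into w.
Answer: \frac{23302}{11115} \gamma_{1} - \frac{1528}{11115} \gamma_{2}


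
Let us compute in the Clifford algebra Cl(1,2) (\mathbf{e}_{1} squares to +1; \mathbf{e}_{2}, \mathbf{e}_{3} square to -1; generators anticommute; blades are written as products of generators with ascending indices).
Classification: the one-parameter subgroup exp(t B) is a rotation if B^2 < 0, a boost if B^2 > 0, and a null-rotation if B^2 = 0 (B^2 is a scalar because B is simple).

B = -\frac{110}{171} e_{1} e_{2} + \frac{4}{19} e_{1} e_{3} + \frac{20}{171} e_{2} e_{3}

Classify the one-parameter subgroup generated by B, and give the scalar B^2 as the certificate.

B^2 term by term: the squares give (-\frac{110}{171})^2*(e_{1} e_{2})^2 + (\frac{4}{19})^2*(e_{1} e_{3})^2 + (\frac{20}{171})^2*(e_{2} e_{3})^2 = \frac{12100}{29241}*(+1) + \frac{16}{361}*(+1) + \frac{400}{29241}*(-1) = \frac{4}{9} (each basis 2-blade squares to minus the product of its generators' squares); cross terms between blades sharing an index anticommute and cancel. So B^2 = \frac{4}{9}.
Answer: boost, certificate B^2 = \frac{4}{9}. The class reads off the invariant scalar \frac{4}{9} directly.


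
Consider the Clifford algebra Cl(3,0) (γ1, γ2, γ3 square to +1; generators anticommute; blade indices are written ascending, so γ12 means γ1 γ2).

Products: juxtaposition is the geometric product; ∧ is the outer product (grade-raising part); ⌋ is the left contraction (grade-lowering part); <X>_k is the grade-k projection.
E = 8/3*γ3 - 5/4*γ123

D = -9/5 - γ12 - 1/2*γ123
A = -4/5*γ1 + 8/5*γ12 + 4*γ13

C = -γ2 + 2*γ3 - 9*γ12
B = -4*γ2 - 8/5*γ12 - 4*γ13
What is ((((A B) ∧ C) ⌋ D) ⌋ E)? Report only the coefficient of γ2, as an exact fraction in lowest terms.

step 1: 464/25 - 32/5*γ1 + 32/25*γ2 + 16/5*γ3 + 16/5*γ12 + 16*γ123
step 2: -464/25*γ2 + 928/25*γ3 - 4016/25*γ12 - 64/5*γ13 + 144/25*γ23 - 112/5*γ123
step 3: -4296/25 - 392/25*γ1 + 32/5*γ2 - 2008/25*γ3 - 464/25*γ12 - 232/25*γ13
step 4: -16064/75 + 58/5*γ2 - 12036/25*γ3 + 502/5*γ12 + 8*γ13 + 98/5*γ23 + 1074/5*γ123
Answer: 58/5


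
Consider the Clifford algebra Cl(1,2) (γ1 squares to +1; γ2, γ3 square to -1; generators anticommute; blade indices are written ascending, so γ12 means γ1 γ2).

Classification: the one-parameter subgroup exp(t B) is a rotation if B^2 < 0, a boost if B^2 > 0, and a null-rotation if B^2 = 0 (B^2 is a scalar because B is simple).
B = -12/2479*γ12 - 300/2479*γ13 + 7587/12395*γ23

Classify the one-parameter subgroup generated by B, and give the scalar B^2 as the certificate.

B^2 term by term: the squares give (-12/2479)^2*(γ12)^2 + (-300/2479)^2*(γ13)^2 + (7587/12395)^2*(γ23)^2 = 144/6145441*(+1) + 90000/6145441*(+1) + 57562569/153636025*(-1) = -9/25 (each basis 2-blade squares to minus the product of its generators' squares); cross terms between blades sharing an index anticommute and cancel. So B^2 = -9/25.
Answer: rotation, certificate B^2 = -9/25. No conjugation can change B^2 = -9/25; the sign gives the class.


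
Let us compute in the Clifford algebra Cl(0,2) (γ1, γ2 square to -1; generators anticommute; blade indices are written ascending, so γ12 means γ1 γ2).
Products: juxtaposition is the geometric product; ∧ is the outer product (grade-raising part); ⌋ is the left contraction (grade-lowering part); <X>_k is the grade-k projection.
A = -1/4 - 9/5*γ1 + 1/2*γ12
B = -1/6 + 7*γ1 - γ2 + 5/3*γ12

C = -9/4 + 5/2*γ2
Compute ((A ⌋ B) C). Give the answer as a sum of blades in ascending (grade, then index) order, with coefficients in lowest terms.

step 1: 1417/120 - 7/4*γ1 + 13/4*γ2 - 5/12*γ12
step 2: -5551/160 + 239/48*γ1 + 533/24*γ2 - 55/16*γ12
Answer: -5551/160 + 239/48*γ1 + 533/24*γ2 - 55/16*γ12


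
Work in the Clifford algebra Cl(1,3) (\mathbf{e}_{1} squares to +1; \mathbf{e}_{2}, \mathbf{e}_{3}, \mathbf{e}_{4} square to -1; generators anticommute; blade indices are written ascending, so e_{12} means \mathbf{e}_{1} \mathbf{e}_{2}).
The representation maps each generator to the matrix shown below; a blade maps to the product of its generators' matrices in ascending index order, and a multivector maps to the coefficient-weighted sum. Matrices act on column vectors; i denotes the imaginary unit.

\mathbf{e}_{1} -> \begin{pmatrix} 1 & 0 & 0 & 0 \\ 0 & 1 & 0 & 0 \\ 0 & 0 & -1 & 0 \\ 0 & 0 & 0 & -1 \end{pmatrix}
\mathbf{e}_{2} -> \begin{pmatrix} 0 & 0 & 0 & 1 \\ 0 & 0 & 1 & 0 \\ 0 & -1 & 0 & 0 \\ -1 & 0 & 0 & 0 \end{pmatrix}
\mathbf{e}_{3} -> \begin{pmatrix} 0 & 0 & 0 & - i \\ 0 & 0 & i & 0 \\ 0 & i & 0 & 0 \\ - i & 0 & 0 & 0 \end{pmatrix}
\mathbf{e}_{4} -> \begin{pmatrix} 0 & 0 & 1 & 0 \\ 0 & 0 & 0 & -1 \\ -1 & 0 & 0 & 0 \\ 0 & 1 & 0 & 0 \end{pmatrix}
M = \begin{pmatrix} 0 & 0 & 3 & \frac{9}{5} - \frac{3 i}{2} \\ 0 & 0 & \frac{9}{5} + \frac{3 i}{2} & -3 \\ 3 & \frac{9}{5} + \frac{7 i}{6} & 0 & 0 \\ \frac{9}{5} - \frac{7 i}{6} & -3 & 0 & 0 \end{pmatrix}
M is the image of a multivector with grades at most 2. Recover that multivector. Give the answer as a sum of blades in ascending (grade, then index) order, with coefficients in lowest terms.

Method: the blade images are trace-orthogonal — tr(rho(e_A) rho(e_B)^-1) = 4 if A = B and 0 otherwise — and rho(e_A)^-1 = (e_A)^2 * rho(e_A) with (e_A)^2 = +1 or -1, so the coefficient of e_A in the preimage is (e_A)^2 * tr(M rho(e_A))/4.
Nonzero projections over blades of grade <= 2: e_{3}: (e_{3})^2 = -1, tr(M rho(e_{3})) = - \frac{16}{3}, coefficient \frac{4}{3}; e_{12}: (e_{12})^2 = +1, tr(M rho(e_{12})) = \frac{36}{5}, coefficient \frac{9}{5}; e_{13}: (e_{13})^2 = +1, tr(M rho(e_{13})) = \frac{2}{3}, coefficient \frac{1}{6}; e_{14}: (e_{14})^2 = +1, tr(M rho(e_{14})) = 12, coefficient 3. Every other blade of grade <= 2 projects to 0.
Answer: \frac{4}{3} e_{3} + \frac{9}{5} e_{12} + \frac{1}{6} e_{13} + 3 e_{14}


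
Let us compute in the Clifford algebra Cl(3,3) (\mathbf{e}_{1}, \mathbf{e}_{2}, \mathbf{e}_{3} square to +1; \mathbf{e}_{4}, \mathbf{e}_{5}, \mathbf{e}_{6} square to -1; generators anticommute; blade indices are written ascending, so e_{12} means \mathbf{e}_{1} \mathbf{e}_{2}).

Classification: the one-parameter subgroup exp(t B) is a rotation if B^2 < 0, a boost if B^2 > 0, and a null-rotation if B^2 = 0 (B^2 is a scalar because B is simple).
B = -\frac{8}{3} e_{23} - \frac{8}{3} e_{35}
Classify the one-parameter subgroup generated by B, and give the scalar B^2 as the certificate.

B^2 term by term: the squares give (-\frac{8}{3})^2*(e_{23})^2 + (-\frac{8}{3})^2*(e_{35})^2 = \frac{64}{9}*(-1) + \frac{64}{9}*(+1) = 0 (each basis 2-blade squares to minus the product of its generators' squares); cross terms between blades sharing an index anticommute and cancel. So B^2 = 0.
Answer: null-rotation, certificate B^2 = 0. The class reads off the invariant scalar 0 directly.


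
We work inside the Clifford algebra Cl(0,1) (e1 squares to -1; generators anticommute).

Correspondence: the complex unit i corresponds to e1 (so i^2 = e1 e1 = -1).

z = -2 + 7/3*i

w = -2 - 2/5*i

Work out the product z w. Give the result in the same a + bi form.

In blades: z = -2 + 7/3*e1, w = -2 - 2/5*e1.
Distribute z over w term by term (generator squares from the signature, products reordered to ascending indices): (-2)*w = 4 + 4/5*e1; (7/3*e1)*w = 14/15 - 14/3*e1.
Sum: 74/15 - 58/15*e1; translating back through the correspondence:
Answer: 74/15 - 58/15*i


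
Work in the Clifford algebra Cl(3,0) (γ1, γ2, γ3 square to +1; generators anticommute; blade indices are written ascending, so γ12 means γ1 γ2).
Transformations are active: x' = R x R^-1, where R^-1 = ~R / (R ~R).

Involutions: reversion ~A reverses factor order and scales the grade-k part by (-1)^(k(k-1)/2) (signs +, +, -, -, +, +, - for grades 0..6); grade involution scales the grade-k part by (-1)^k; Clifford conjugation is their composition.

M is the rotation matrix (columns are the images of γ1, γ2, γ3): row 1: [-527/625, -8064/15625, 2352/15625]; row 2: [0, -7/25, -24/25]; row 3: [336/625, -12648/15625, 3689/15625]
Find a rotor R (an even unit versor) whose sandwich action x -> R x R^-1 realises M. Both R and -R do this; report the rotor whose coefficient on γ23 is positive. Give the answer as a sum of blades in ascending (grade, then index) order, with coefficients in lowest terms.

Method: write R = a + b12*γ12 + b13*γ13 + b23*γ23 with a^2 + b12^2 + b13^2 + b23^2 = 1 (so R^-1 = ~R). Expanding the columns R e_j ~R gives tr M = 4a^2 - 1 and, from the antisymmetric part, M21 - M12 = -4a*b12, M13 - M31 = 4a*b13, M32 - M23 = -4a*b23.
Here tr M = -13861/15625, so a^2 = (1 + tr M)/4 = 441/15625 and a = ±21/125. Taking a = 21/125: M21 - M12 = 8064/15625, M13 - M31 = -6048/15625, M32 - M23 = 2352/15625, giving b12 = -96/125, b13 = -72/125, b23 = -28/125, i.e. R = 21/125 - 96/125*γ12 - 72/125*γ13 - 28/125*γ23.
Its γ23 coefficient is negative, so report the other preimage -R.
Answer: -21/125 + 96/125*γ12 + 72/125*γ13 + 28/125*γ23. Uniqueness: Spin(3) -> SO(3) maps R and -R to the same rotation of trace -13861/15625; fixing the sign of the γ23 coefficient removes the ambiguity.


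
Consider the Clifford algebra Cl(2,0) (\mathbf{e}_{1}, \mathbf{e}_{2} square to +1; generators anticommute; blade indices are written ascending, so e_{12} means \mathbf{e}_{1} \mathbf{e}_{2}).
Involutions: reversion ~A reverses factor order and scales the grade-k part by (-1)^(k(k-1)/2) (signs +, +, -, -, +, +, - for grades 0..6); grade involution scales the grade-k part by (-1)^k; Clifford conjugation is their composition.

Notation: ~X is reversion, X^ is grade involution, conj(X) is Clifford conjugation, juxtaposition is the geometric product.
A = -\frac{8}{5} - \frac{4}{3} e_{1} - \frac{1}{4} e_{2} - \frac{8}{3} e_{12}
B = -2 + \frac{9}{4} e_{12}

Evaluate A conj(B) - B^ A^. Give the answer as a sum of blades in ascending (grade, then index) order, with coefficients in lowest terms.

first term: -\frac{14}{5} + \frac{101}{48} e_{1} + \frac{7}{2} e_{2} + \frac{134}{15} e_{12}
second term: \frac{46}{5} - \frac{101}{48} e_{1} - \frac{7}{2} e_{2} + \frac{26}{15} e_{12}
Answer: -12 + \frac{101}{24} e_{1} + 7 e_{2} + \frac{36}{5} e_{12}
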